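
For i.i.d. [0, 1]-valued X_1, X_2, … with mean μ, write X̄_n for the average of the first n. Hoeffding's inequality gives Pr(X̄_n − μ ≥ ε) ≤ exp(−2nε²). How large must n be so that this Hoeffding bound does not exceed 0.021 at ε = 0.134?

108

Require exp(−2nε²) ≤ 0.021, i.e. 2nε² ≥ ln(1/0.021) = 3.863233.
So n ≥ 3.863233 / (2·0.134²) = 107.575.
The smallest integer n is 108.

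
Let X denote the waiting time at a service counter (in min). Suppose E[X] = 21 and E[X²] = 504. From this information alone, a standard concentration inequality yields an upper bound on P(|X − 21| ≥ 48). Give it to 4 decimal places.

The first two moments determine the variance, so Chebyshev's inequality is the sharpest standard bound available.
Var(X) = E[X²] − (E[X])² = 504 − 441 = 63.
Chebyshev's inequality: P(|X − μ| ≥ t) ≤ Var(X)/t² = 63/2304 = 0.0273.

0.0273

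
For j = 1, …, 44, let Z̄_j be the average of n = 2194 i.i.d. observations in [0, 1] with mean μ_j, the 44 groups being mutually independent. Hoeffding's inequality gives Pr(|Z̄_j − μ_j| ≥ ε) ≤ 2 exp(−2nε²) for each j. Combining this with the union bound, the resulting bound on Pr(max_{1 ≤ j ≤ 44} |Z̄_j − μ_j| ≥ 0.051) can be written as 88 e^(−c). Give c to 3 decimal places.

11.413

Union bound over the 44 events: Pr(max_{1 ≤ j ≤ 44} |Z̄_j − μ_j| ≥ 0.051) ≤ 44·2·exp(−2nε²) = 88 exp(−2·2194·0.051²).
So c = 2·2194·0.051² = 11.4132.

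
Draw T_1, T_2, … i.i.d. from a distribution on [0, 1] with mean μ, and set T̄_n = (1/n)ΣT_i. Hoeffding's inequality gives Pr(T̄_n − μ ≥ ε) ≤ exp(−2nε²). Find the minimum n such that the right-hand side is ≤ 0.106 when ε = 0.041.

Require exp(−2nε²) ≤ 0.106, i.e. 2nε² ≥ ln(1/0.106) = 2.244316.
So n ≥ 2.244316 / (2·0.041²) = 667.554.
The smallest integer n is 668.

668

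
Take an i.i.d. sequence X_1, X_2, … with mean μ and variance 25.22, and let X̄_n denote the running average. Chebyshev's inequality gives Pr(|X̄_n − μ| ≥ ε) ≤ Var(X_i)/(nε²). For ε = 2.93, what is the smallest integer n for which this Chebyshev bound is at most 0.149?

Require 25.22/(n·2.93²) ≤ 0.149, i.e. n ≥ 25.22/(0.149·2.93²) = 19.716.
The smallest integer n is 20.

20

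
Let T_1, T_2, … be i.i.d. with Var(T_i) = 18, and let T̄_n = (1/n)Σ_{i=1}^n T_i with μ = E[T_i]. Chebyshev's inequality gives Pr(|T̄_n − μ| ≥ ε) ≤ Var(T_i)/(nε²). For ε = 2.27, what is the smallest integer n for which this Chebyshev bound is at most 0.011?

Require 18/(n·2.27²) ≤ 0.011, i.e. n ≥ 18/(0.011·2.27²) = 317.562.
The smallest integer n is 318.

318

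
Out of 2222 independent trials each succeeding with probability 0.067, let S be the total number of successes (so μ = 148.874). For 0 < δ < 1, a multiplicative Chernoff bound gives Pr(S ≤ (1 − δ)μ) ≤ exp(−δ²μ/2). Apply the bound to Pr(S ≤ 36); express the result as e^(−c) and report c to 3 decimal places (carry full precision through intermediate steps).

Write 36 = (1 − δ)μ, so δ = 1 − 36/148.874 = 0.7581848…
Then the exponent is δ²μ/2 = (μ − 36)²/(2μ) = 42.789674.

42.790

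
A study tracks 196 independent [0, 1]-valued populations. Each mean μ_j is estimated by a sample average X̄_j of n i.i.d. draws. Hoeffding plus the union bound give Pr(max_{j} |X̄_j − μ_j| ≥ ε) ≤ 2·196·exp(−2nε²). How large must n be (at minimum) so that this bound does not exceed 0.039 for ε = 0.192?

Need 2·196·exp(−2nε²) ≤ 0.039, i.e. exp(−2nε²) ≤ 0.039/392.
So 2nε² ≥ ln(392/0.039) = 9.215455.
Hence n ≥ 9.215455/(2·0.192²) = 124.993.
The smallest integer n is 125.

125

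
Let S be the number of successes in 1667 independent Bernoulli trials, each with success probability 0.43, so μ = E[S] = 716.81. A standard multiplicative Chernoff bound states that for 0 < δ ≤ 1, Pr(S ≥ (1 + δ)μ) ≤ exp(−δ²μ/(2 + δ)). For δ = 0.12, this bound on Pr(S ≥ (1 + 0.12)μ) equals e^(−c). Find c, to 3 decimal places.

4.869

c = δ²μ/(2 + δ) = 0.12²·716.81/(2 + 0.12) = 4.8689.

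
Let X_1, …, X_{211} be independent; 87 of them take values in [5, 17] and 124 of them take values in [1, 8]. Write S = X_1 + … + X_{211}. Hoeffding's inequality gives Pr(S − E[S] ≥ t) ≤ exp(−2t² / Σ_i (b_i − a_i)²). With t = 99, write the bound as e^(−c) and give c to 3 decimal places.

Σ(b_i − a_i)² = 87·12² + 124·7² = 18604.
c = 2t² / 18604 = 2·99² / 18604 = 1.0536.

1.054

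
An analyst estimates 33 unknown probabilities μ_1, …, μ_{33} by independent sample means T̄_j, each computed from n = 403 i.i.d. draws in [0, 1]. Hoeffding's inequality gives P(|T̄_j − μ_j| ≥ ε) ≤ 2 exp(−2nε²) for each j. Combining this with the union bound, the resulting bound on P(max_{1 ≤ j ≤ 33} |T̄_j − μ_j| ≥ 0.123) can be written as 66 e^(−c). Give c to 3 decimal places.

Union bound over the 33 events: P(max_{1 ≤ j ≤ 33} |T̄_j − μ_j| ≥ 0.123) ≤ 33·2·exp(−2nε²) = 66 exp(−2·403·0.123²).
So c = 2·403·0.123² = 12.1940.

12.194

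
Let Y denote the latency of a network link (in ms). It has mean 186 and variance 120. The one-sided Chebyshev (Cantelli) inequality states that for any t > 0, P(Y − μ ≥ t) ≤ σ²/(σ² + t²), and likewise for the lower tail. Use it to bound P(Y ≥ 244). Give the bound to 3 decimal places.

Here σ² = 120 and t = 58, so σ² + t² = 3484.
Cantelli's bound: 120/3484 = 0.0344.

0.034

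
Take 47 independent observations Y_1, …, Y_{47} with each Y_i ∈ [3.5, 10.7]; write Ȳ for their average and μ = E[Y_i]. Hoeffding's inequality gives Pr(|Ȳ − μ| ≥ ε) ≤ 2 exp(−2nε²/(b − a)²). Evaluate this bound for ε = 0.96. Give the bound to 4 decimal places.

0.3761

Exponent: 2nε²/(b − a)² = 2·47·0.96² / 7.2² = 1.67111.
Bound = 2·exp(−1.67111) = 0.37608.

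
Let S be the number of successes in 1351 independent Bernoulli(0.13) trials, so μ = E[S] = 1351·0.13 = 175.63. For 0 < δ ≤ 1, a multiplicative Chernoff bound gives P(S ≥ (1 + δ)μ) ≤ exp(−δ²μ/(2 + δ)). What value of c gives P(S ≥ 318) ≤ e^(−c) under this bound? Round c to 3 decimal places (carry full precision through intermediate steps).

41.062

Write 318 = (1 + δ)μ, so δ = 318/175.63 − 1 = 0.8106246…
Then the exponent is δ²μ/(2 + δ) = (318 − μ)² / (μ·(2 + δ)) = 41.061558.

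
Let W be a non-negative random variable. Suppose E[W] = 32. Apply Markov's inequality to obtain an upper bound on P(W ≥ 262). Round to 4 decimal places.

Markov's inequality: for a non-negative random variable, P(W ≥ a) ≤ E[W]/a.
Here E[W] = 32 and a = 262, so the bound is 32/262 = 0.1221.

0.1221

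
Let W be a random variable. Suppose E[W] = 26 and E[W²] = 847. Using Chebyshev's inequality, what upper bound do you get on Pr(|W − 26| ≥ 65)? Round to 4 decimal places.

Var(W) = E[W²] − (E[W])² = 847 − 676 = 171.
Chebyshev's inequality: Pr(|W − μ| ≥ t) ≤ Var(W)/t² = 171/4225 = 0.0405.

0.0405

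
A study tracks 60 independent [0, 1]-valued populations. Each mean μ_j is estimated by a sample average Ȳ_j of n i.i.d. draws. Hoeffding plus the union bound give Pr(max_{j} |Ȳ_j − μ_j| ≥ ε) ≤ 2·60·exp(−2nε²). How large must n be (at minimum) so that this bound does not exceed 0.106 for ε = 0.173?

118

Need 2·60·exp(−2nε²) ≤ 0.106, i.e. exp(−2nε²) ≤ 0.106/120.
So 2nε² ≥ ln(120/0.106) = 7.031808.
Hence n ≥ 7.031808/(2·0.173²) = 117.475.
The smallest integer n is 118.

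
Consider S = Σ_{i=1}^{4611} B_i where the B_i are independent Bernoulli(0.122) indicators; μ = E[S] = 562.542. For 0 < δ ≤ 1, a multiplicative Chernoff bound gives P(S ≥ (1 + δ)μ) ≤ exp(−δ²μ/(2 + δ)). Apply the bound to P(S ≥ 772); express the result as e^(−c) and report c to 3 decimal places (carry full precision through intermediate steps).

32.875

Write 772 = (1 + δ)μ, so δ = 772/562.542 − 1 = 0.372342…
Then the exponent is δ²μ/(2 + δ) = (772 − μ)² / (μ·(2 + δ)) = 32.874689.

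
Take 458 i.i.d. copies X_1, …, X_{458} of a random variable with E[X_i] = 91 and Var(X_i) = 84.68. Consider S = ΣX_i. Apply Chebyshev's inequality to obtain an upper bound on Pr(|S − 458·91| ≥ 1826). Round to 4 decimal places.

0.0116

Var(S) = n·Var(X_i) = 458·84.68 = 38783.44.
Chebyshev: Pr(|S − 458·91| ≥ 1826) ≤ Var(S)/1826² = 38783.44/3334276 = 0.0116.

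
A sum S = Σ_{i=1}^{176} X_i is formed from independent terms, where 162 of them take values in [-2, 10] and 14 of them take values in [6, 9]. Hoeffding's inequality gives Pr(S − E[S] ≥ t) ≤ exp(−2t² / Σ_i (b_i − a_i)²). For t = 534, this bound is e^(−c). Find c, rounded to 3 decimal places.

Σ(b_i − a_i)² = 162·12² + 14·3² = 23454.
c = 2t² / 23454 = 2·534² / 23454 = 24.3162.

24.316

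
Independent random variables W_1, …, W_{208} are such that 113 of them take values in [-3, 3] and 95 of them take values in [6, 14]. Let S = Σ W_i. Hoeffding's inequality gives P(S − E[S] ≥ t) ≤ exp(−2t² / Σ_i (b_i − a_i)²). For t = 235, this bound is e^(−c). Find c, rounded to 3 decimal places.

Σ(b_i − a_i)² = 113·6² + 95·8² = 10148.
c = 2t² / 10148 = 2·235² / 10148 = 10.8839.

10.884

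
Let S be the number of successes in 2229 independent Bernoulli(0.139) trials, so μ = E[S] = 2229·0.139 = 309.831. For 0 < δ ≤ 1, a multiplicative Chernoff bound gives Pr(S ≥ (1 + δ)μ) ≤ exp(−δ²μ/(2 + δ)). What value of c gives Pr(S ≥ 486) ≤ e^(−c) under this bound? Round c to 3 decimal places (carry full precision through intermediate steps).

38.998

Write 486 = (1 + δ)μ, so δ = 486/309.831 − 1 = 0.5685971…
Then the exponent is δ²μ/(2 + δ) = (486 − μ)² / (μ·(2 + δ)) = 38.997622.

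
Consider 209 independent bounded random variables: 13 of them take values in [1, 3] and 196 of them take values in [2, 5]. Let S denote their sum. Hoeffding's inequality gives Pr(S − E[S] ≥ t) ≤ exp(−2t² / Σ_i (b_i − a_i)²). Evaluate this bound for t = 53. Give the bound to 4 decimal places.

0.0453

Σ(b_i − a_i)² = 13·2² + 196·3² = 1816.
Exponent = 2·53² / 1816 = 3.09361.
Bound = exp(−3.09361) = 0.04534.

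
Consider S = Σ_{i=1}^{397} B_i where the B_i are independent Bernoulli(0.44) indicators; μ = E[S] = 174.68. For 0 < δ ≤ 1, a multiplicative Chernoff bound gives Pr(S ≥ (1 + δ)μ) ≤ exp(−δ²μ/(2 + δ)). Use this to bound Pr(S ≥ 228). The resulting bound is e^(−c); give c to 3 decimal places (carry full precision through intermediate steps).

Write 228 = (1 + δ)μ, so δ = 228/174.68 − 1 = 0.3052439…
Then the exponent is δ²μ/(2 + δ) = (228 − μ)² / (μ·(2 + δ)) = 7.060252.

7.060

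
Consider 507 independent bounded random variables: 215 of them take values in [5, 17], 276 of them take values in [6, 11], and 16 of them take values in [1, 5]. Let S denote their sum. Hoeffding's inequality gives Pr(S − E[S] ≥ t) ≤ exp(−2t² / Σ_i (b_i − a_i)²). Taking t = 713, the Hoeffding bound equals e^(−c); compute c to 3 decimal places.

Σ(b_i − a_i)² = 215·12² + 276·5² + 16·4² = 38116.
c = 2t² / 38116 = 2·713² / 38116 = 26.6748.

26.675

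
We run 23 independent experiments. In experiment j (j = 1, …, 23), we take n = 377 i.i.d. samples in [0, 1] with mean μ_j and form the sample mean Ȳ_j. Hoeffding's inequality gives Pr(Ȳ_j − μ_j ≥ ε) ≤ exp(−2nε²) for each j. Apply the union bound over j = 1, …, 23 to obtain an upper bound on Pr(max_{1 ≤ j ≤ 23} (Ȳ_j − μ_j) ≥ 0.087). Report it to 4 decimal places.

0.0764

Per-experiment Hoeffding bound: exp(−2·377·0.087²) = exp(−5.70703) = 0.0033225.
Union bound over 23 events: 23·0.0033225 = 0.07642.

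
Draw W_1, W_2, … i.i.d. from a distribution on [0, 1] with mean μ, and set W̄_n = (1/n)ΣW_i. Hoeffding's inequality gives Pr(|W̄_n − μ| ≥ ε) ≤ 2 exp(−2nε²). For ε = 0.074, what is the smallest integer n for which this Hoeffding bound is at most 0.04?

358

Require 2·exp(−2nε²) ≤ 0.04, i.e. 2nε² ≥ ln(2/0.04) = 3.912023.
So n ≥ 3.912023 / (2·0.074²) = 357.197.
The smallest integer n is 358.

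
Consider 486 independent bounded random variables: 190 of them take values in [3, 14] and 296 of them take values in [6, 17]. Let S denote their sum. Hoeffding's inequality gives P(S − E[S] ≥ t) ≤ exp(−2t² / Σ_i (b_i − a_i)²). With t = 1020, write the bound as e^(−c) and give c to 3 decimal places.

35.384

Σ(b_i − a_i)² = 190·11² + 296·11² = 58806.
c = 2t² / 58806 = 2·1020² / 58806 = 35.3841.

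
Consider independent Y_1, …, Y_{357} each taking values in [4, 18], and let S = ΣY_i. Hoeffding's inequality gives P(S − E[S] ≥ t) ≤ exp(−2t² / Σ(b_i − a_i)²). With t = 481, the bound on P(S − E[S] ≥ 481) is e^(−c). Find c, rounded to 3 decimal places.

6.613

Σ(b_i − a_i)² = 357·(14)² = 69972.
c = 2t²/69972 = 2·481²/69972 = 6.6130.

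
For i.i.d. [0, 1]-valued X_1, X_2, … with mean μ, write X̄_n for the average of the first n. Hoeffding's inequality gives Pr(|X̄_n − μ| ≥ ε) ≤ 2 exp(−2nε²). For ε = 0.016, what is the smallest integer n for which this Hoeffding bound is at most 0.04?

7641

Require 2·exp(−2nε²) ≤ 0.04, i.e. 2nε² ≥ ln(2/0.04) = 3.912023.
So n ≥ 3.912023 / (2·0.016²) = 7640.670.
The smallest integer n is 7641.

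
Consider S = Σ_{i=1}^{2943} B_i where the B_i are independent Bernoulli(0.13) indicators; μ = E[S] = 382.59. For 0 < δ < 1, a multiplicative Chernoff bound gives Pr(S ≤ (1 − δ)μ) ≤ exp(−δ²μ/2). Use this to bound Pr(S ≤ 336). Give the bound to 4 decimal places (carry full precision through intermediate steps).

Write 336 = (1 − δ)μ, so δ = 1 − 336/382.59 = 0.1217753…
Then the exponent is δ²μ/2 = (μ − 336)²/(2μ) = 2.836755.
Bound = exp(−2.836755) = 0.05862.

0.0586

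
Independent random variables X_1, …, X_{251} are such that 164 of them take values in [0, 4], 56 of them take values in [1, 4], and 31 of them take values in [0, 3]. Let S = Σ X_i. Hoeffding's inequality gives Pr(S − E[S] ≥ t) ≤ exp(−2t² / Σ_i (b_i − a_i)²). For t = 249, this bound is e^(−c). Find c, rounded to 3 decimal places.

36.396

Σ(b_i − a_i)² = 164·4² + 56·3² + 31·3² = 3407.
c = 2t² / 3407 = 2·249² / 3407 = 36.3962.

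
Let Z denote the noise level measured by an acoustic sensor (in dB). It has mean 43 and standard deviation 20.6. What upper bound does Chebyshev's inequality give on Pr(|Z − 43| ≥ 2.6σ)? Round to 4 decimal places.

0.1479

Chebyshev: Pr(|Z − μ| ≥ t) ≤ Var(Z)/t².
Var(Z) = σ² = 20.6² = 424.36.
t = 2.6·20.6 = 53.56.
Bound = 424.36 / 2868.6736 = 0.1479.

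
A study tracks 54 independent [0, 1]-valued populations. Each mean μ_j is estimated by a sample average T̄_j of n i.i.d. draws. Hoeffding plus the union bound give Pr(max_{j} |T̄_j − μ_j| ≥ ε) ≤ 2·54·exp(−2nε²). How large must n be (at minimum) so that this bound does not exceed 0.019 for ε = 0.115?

Need 2·54·exp(−2nε²) ≤ 0.019, i.e. exp(−2nε²) ≤ 0.019/108.
So 2nε² ≥ ln(108/0.019) = 8.645448.
Hence n ≥ 8.645448/(2·0.115²) = 326.860.
The smallest integer n is 327.

327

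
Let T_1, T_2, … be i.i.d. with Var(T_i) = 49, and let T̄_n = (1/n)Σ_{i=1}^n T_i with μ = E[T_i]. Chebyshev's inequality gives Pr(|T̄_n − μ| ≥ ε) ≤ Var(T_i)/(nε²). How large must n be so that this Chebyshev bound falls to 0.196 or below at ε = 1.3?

148

Require 49/(n·1.3²) ≤ 0.196, i.e. n ≥ 49/(0.196·1.3²) = 147.929.
The smallest integer n is 148.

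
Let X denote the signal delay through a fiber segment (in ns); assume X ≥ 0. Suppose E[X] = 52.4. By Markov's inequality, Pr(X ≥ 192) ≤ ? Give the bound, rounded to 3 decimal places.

Markov's inequality: for a non-negative random variable, Pr(X ≥ a) ≤ E[X]/a.
Here E[X] = 52.4 and a = 192, so the bound is 52.4/192 = 0.2729.

0.273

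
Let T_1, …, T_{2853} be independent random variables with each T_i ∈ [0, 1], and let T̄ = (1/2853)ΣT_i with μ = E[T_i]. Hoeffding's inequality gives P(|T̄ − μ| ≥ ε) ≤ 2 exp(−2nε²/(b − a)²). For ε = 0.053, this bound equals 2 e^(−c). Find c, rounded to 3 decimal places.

16.028

c = 2nε²/(b − a)² = 2·2853·0.053² / 1² = 16.0282.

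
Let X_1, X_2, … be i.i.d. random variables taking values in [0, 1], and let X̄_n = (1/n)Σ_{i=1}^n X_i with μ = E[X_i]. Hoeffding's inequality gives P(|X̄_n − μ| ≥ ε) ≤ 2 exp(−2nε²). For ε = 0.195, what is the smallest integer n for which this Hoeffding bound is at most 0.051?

Require 2·exp(−2nε²) ≤ 0.051, i.e. 2nε² ≥ ln(2/0.051) = 3.669077.
So n ≥ 3.669077 / (2·0.195²) = 48.246.
The smallest integer n is 49.

49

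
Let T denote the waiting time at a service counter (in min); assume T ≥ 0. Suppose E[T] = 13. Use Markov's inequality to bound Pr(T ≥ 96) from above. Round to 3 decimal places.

Markov's inequality: for a non-negative random variable, Pr(T ≥ a) ≤ E[T]/a.
Here E[T] = 13 and a = 96, so the bound is 13/96 = 0.1354.

0.135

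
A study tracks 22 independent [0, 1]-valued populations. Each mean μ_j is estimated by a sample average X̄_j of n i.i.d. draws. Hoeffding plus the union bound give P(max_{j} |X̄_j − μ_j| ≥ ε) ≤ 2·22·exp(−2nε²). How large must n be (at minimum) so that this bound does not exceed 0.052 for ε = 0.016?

13166

Need 2·22·exp(−2nε²) ≤ 0.052, i.e. exp(−2nε²) ≤ 0.052/44.
So 2nε² ≥ ln(44/0.052) = 6.740701.
Hence n ≥ 6.740701/(2·0.016²) = 13165.432.
The smallest integer n is 13166.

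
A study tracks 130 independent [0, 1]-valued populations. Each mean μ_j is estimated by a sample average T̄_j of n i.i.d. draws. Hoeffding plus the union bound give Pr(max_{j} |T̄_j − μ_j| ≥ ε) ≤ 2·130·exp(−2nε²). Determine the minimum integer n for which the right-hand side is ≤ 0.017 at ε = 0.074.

Need 2·130·exp(−2nε²) ≤ 0.017, i.e. exp(−2nε²) ≤ 0.017/260.
So 2nε² ≥ ln(260/0.017) = 9.635224.
Hence n ≥ 9.635224/(2·0.074²) = 879.768.
The smallest integer n is 880.

880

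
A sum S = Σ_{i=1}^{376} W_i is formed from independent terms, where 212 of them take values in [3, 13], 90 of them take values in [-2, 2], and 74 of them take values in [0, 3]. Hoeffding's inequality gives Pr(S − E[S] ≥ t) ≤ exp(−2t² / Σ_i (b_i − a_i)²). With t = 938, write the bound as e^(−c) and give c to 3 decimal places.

75.504

Σ(b_i − a_i)² = 212·10² + 90·4² + 74·3² = 23306.
c = 2t² / 23306 = 2·938² / 23306 = 75.5036.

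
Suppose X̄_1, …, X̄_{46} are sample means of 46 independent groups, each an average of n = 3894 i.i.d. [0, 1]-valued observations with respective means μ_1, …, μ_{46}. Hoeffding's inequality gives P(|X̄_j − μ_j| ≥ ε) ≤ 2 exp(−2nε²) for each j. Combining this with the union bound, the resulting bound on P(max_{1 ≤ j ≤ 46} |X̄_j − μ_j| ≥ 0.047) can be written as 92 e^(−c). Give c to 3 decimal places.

Union bound over the 46 events: P(max_{1 ≤ j ≤ 46} |X̄_j − μ_j| ≥ 0.047) ≤ 46·2·exp(−2nε²) = 92 exp(−2·3894·0.047²).
So c = 2·3894·0.047² = 17.2037.

17.204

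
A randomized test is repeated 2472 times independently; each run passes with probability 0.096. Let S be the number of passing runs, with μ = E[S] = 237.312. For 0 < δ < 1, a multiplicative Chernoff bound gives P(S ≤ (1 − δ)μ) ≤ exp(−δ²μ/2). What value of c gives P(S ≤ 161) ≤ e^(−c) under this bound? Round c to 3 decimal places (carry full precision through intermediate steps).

Write 161 = (1 − δ)μ, so δ = 1 − 161/237.312 = 0.3215682…
Then the exponent is δ²μ/2 = (μ − 161)²/(2μ) = 12.269757.

12.270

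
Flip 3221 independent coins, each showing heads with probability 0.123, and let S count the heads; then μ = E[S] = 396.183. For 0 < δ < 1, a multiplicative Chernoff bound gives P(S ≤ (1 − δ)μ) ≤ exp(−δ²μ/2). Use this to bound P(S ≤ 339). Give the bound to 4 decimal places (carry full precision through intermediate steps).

Write 339 = (1 − δ)μ, so δ = 1 − 339/396.183 = 0.1443348…
Then the exponent is δ²μ/2 = (μ − 339)²/(2μ) = 4.126749.
Bound = exp(−4.126749) = 0.01614.

0.0161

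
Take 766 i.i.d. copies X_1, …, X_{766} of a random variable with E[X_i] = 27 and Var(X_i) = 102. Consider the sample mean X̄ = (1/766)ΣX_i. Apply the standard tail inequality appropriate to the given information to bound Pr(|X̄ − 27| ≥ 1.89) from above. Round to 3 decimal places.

With mean and variance of each term known, Chebyshev's inequality bounds the deviation of the sum (or sample mean).
Var(X̄) = Var(X_i)/n = 102/766 = 0.13316.
Chebyshev: Pr(|X̄ − 27| ≥ 1.89) ≤ Var(X̄)/(1.89)² = 102/(766·1.89²) = 0.0373.

0.037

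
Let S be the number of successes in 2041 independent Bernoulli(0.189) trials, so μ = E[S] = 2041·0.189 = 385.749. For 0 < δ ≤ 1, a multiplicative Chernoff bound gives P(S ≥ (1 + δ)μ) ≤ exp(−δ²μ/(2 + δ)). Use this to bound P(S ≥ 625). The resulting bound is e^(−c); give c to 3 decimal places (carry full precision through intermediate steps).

Write 625 = (1 + δ)μ, so δ = 625/385.749 − 1 = 0.6202246…
Then the exponent is δ²μ/(2 + δ) = (625 − μ)² / (μ·(2 + δ)) = 56.632300.

56.632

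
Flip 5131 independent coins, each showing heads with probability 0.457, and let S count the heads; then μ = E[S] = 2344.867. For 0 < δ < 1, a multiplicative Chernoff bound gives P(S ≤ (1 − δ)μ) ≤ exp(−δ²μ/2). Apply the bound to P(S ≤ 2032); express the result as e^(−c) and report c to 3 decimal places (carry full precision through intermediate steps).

20.872

Write 2032 = (1 − δ)μ, so δ = 1 − 2032/2344.867 = 0.1334263…
Then the exponent is δ²μ/2 = (μ − 2032)²/(2μ) = 20.872348.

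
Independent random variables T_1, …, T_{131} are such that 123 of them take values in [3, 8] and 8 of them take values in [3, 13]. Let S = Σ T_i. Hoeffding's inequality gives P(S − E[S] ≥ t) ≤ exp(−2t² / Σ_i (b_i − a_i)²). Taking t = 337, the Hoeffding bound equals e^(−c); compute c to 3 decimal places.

58.616

Σ(b_i − a_i)² = 123·5² + 8·10² = 3875.
c = 2t² / 3875 = 2·337² / 3875 = 58.6163.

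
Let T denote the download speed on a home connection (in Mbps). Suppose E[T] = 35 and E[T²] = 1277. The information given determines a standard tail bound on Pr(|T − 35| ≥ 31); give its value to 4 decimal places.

0.0541

The first two moments determine the variance, so Chebyshev's inequality is the sharpest standard bound available.
Var(T) = E[T²] − (E[T])² = 1277 − 1225 = 52.
Chebyshev's inequality: Pr(|T − μ| ≥ t) ≤ Var(T)/t² = 52/961 = 0.0541.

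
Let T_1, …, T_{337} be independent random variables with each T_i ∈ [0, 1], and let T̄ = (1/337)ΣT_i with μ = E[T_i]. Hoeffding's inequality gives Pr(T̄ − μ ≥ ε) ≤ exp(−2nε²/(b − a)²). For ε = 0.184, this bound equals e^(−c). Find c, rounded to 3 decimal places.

c = 2nε²/(b − a)² = 2·337·0.184² / 1² = 22.8189.

22.819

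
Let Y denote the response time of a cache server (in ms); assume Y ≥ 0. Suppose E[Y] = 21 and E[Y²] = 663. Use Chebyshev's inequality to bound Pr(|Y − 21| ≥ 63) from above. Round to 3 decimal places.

0.056

Var(Y) = E[Y²] − (E[Y])² = 663 − 441 = 222.
Chebyshev's inequality: Pr(|Y − μ| ≥ t) ≤ Var(Y)/t² = 222/3969 = 0.0559.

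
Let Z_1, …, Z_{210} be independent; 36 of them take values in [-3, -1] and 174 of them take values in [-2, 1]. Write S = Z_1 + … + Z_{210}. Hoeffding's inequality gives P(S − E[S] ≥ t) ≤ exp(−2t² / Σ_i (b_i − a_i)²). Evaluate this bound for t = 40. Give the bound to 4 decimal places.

Σ(b_i − a_i)² = 36·2² + 174·3² = 1710.
Exponent = 2·40² / 1710 = 1.87135.
Bound = exp(−1.87135) = 0.15392.

0.1539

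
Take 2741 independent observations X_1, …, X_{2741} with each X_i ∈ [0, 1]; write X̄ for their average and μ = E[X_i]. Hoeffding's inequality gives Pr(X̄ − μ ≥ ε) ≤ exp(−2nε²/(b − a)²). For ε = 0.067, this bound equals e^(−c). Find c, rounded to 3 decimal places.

c = 2nε²/(b − a)² = 2·2741·0.067² / 1² = 24.6087.

24.609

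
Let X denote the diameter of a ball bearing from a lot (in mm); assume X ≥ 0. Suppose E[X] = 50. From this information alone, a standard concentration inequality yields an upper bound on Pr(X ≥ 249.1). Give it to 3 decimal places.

Only the mean of a non-negative variable is known, so Markov's inequality is the applicable tail bound.
Markov's inequality: for a non-negative random variable, Pr(X ≥ a) ≤ E[X]/a.
Here E[X] = 50 and a = 249.1, so the bound is 50/249.1 = 0.2007.

0.201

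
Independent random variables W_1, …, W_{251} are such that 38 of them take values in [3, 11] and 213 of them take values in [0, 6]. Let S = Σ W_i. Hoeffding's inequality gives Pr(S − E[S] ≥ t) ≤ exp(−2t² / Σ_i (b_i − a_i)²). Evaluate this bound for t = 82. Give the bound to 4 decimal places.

0.2641

Σ(b_i − a_i)² = 38·8² + 213·6² = 10100.
Exponent = 2·82² / 10100 = 1.33149.
Bound = exp(−1.33149) = 0.26408.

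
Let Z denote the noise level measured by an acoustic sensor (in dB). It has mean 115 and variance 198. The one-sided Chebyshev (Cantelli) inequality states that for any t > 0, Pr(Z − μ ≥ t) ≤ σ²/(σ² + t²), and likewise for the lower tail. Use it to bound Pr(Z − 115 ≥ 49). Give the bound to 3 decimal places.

0.076

Here σ² = 198 and t = 49, so σ² + t² = 2599.
Cantelli's bound: 198/2599 = 0.0762.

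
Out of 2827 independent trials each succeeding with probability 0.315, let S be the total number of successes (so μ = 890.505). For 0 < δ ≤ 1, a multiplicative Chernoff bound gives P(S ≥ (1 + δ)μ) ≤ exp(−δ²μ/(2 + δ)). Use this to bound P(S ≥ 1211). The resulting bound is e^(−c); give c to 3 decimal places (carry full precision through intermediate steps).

48.878

Write 1211 = (1 + δ)μ, so δ = 1211/890.505 − 1 = 0.3599025…
Then the exponent is δ²μ/(2 + δ) = (1211 − μ)² / (μ·(2 + δ)) = 48.877849.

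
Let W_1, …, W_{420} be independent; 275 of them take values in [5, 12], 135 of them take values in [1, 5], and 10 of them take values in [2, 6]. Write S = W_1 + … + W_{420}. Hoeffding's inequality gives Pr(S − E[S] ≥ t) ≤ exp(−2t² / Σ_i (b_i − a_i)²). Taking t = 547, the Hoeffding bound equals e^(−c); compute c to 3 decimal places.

37.887

Σ(b_i − a_i)² = 275·7² + 135·4² + 10·4² = 15795.
c = 2t² / 15795 = 2·547² / 15795 = 37.8865.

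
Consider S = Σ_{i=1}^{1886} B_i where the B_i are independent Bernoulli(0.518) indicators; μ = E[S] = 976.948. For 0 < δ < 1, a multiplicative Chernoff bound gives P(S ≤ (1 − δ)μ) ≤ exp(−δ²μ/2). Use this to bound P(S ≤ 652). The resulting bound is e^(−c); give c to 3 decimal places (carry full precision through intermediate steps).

Write 652 = (1 − δ)μ, so δ = 1 − 652/976.948 = 0.3326155…
Then the exponent is δ²μ/2 = (μ − 652)²/(2μ) = 54.041363.

54.041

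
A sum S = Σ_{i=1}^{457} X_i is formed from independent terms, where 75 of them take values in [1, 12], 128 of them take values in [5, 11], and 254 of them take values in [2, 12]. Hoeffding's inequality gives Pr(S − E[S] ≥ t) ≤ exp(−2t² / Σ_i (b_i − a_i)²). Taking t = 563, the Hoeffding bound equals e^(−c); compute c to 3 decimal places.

Σ(b_i − a_i)² = 75·11² + 128·6² + 254·10² = 39083.
c = 2t² / 39083 = 2·563² / 39083 = 16.2203.

16.220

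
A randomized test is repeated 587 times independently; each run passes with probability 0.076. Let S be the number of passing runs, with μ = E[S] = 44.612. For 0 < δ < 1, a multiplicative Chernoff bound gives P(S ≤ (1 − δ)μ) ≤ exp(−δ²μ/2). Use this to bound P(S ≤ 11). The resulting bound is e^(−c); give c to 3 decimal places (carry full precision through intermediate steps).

Write 11 = (1 − δ)μ, so δ = 1 − 11/44.612 = 0.7534296…
Then the exponent is δ²μ/2 = (μ − 11)²/(2μ) = 12.662137.

12.662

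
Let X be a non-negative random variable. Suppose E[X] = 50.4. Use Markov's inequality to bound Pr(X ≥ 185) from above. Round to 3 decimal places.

0.272

Markov's inequality: for a non-negative random variable, Pr(X ≥ a) ≤ E[X]/a.
Here E[X] = 50.4 and a = 185, so the bound is 50.4/185 = 0.2724.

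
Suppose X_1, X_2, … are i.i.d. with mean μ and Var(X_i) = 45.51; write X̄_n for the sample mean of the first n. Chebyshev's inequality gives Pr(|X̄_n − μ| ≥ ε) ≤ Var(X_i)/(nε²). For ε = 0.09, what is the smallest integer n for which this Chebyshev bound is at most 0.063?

Require 45.51/(n·0.09²) ≤ 0.063, i.e. n ≥ 45.51/(0.063·0.09²) = 89182.834.
The smallest integer n is 89183.

89183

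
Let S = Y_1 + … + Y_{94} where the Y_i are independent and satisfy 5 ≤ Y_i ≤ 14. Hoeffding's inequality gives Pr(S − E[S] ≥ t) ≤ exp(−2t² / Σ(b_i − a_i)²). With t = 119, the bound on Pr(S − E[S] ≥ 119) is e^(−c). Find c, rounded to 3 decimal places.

3.720

Σ(b_i − a_i)² = 94·(9)² = 7614.
c = 2t²/7614 = 2·119²/7614 = 3.7197.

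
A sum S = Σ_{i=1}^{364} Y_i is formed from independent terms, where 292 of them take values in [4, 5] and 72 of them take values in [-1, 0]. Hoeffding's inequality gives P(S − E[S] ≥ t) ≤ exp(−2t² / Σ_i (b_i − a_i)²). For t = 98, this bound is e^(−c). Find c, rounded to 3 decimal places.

Σ(b_i − a_i)² = 292·1² + 72·1² = 364.
c = 2t² / 364 = 2·98² / 364 = 52.7692.

52.769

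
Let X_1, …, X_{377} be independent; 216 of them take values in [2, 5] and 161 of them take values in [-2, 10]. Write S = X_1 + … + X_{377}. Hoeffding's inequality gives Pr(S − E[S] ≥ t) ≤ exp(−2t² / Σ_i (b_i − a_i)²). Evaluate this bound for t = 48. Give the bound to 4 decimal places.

0.8325

Σ(b_i − a_i)² = 216·3² + 161·12² = 25128.
Exponent = 2·48² / 25128 = 0.18338.
Bound = exp(−0.18338) = 0.83245.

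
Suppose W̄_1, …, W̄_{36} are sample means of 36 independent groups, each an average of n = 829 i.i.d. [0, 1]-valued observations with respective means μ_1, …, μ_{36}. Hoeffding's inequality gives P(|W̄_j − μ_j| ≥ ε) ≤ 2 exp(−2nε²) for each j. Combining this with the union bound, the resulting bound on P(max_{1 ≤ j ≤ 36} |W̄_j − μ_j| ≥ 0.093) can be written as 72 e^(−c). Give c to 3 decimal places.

14.340

Union bound over the 36 events: P(max_{1 ≤ j ≤ 36} |W̄_j − μ_j| ≥ 0.093) ≤ 36·2·exp(−2nε²) = 72 exp(−2·829·0.093²).
So c = 2·829·0.093² = 14.3400.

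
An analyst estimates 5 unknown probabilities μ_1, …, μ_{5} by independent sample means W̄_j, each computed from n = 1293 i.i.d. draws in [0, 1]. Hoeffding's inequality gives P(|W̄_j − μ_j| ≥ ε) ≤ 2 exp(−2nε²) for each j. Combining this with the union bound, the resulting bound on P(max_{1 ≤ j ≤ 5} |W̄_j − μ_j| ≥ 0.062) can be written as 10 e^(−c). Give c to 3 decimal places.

9.941

Union bound over the 5 events: P(max_{1 ≤ j ≤ 5} |W̄_j − μ_j| ≥ 0.062) ≤ 5·2·exp(−2nε²) = 10 exp(−2·1293·0.062²).
So c = 2·1293·0.062² = 9.9406.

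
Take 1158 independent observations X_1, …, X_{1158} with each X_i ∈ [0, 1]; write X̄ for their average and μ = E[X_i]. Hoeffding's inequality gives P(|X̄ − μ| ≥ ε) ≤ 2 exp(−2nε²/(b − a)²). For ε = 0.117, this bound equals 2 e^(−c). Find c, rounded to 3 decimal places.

31.704

c = 2nε²/(b − a)² = 2·1158·0.117² / 1² = 31.7037.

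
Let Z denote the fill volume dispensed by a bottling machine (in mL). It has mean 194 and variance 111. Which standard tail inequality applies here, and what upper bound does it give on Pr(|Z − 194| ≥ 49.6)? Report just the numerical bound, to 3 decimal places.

0.045

Mean and variance are known, so Chebyshev's inequality applies.
Chebyshev: Pr(|Z − μ| ≥ t) ≤ Var(Z)/t².
Bound = 111 / 2460.16 = 0.0451.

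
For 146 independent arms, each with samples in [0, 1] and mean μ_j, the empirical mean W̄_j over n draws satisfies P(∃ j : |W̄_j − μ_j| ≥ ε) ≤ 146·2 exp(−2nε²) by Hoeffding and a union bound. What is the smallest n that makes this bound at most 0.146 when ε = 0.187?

109

Need 2·146·exp(−2nε²) ≤ 0.146, i.e. exp(−2nε²) ≤ 0.146/292.
So 2nε² ≥ ln(292/0.146) = 7.600902.
Hence n ≥ 7.600902/(2·0.187²) = 108.681.
The smallest integer n is 109.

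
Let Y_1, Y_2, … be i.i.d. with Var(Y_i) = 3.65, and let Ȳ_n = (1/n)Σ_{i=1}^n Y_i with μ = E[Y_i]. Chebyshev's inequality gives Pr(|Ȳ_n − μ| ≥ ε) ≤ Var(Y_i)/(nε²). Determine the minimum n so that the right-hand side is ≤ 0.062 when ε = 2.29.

Require 3.65/(n·2.29²) ≤ 0.062, i.e. n ≥ 3.65/(0.062·2.29²) = 11.226.
The smallest integer n is 12.

12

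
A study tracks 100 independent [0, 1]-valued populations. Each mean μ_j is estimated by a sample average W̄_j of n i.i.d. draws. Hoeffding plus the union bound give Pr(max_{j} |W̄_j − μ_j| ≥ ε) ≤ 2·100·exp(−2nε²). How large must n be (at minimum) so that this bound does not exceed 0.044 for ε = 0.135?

232

Need 2·100·exp(−2nε²) ≤ 0.044, i.e. exp(−2nε²) ≤ 0.044/200.
So 2nε² ≥ ln(200/0.044) = 8.421883.
Hence n ≥ 8.421883/(2·0.135²) = 231.053.
The smallest integer n is 232.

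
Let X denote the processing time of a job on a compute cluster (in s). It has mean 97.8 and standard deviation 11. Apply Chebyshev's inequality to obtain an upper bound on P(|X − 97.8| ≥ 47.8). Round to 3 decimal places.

Chebyshev: P(|X − μ| ≥ t) ≤ Var(X)/t².
Var(X) = σ² = 11² = 121.
Bound = 121 / 2284.84 = 0.0530.

0.053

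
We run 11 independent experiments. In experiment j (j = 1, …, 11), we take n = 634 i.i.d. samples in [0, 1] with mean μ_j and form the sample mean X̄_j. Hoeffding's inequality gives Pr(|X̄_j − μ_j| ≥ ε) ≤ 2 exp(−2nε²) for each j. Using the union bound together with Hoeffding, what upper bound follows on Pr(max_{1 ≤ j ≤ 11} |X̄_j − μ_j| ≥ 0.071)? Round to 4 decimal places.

Per-experiment Hoeffding bound: 2·exp(−2·634·0.071²) = 2·exp(−6.39199) = 0.0033498.
Union bound over 11 events: 11·0.0033498 = 0.03685.

0.0368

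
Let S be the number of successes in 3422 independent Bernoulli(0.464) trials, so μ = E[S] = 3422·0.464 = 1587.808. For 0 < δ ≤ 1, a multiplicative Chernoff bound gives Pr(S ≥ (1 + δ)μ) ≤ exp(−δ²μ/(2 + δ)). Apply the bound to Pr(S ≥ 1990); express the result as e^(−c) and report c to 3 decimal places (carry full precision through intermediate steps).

45.212

Write 1990 = (1 + δ)μ, so δ = 1990/1587.808 − 1 = 0.2533001…
Then the exponent is δ²μ/(2 + δ) = (1990 − μ)² / (μ·(2 + δ)) = 45.211595.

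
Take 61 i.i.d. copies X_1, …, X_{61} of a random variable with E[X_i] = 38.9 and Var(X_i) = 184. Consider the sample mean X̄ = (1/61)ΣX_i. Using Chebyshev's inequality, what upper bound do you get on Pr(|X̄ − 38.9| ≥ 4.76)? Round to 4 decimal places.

0.1331

Var(X̄) = Var(X_i)/n = 184/61 = 3.0164.
Chebyshev: Pr(|X̄ − 38.9| ≥ 4.76) ≤ Var(X̄)/(4.76)² = 184/(61·4.76²) = 0.1331.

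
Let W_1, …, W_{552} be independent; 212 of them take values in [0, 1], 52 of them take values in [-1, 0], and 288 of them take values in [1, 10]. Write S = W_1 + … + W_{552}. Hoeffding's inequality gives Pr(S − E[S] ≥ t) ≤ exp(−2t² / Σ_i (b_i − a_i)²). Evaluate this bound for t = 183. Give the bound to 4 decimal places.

0.0585

Σ(b_i − a_i)² = 212·1² + 52·1² + 288·9² = 23592.
Exponent = 2·183² / 23592 = 2.83901.
Bound = exp(−2.83901) = 0.05848.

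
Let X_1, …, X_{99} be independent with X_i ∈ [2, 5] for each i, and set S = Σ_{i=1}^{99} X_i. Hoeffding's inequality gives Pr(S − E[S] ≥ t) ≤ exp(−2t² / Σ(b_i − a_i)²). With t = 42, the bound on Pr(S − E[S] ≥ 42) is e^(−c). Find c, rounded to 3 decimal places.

3.960

Σ(b_i − a_i)² = 99·(3)² = 891.
c = 2t²/891 = 2·42²/891 = 3.9596.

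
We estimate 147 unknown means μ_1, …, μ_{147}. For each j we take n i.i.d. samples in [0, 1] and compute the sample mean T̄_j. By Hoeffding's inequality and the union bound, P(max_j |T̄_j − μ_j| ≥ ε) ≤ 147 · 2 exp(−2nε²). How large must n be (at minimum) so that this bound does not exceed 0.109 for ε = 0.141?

199

Need 2·147·exp(−2nε²) ≤ 0.109, i.e. exp(−2nε²) ≤ 0.109/294.
So 2nε² ≥ ln(294/0.109) = 7.899987.
Hence n ≥ 7.899987/(2·0.141²) = 198.682.
The smallest integer n is 199.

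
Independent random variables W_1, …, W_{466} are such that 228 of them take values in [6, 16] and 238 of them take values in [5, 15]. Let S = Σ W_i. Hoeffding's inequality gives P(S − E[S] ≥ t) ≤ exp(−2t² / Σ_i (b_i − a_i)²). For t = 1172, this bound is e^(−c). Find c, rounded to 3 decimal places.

58.952

Σ(b_i − a_i)² = 228·10² + 238·10² = 46600.
c = 2t² / 46600 = 2·1172² / 46600 = 58.9521.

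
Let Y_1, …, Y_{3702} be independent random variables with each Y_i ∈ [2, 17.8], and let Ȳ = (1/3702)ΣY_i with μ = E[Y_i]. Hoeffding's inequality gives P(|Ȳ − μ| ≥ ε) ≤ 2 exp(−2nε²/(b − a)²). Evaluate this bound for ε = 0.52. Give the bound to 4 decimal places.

Exponent: 2nε²/(b − a)² = 2·3702·0.52² / 15.8² = 8.01971.
Bound = 2·exp(−8.01971) = 0.00066.

0.0007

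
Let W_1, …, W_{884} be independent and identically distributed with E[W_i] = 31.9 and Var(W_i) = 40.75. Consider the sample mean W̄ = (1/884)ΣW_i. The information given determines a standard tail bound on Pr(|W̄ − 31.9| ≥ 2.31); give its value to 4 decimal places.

0.0086

With mean and variance of each term known, Chebyshev's inequality bounds the deviation of the sum (or sample mean).
Var(W̄) = Var(W_i)/n = 40.75/884 = 0.046097.
Chebyshev: Pr(|W̄ − 31.9| ≥ 2.31) ≤ Var(W̄)/(2.31)² = 40.75/(884·2.31²) = 0.0086.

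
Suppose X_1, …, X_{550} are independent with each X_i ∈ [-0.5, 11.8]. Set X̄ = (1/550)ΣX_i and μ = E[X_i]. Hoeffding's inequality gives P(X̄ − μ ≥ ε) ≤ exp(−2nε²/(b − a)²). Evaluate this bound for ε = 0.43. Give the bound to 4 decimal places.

Exponent: 2nε²/(b − a)² = 2·550·0.43² / 12.3² = 1.34437.
Bound = exp(−1.34437) = 0.26070.

0.2607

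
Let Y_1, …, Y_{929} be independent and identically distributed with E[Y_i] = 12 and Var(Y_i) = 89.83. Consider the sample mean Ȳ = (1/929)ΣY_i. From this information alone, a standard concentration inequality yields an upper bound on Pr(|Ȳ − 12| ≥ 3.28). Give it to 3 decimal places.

With mean and variance of each term known, Chebyshev's inequality bounds the deviation of the sum (or sample mean).
Var(Ȳ) = Var(Y_i)/n = 89.83/929 = 0.096695.
Chebyshev: Pr(|Ȳ − 12| ≥ 3.28) ≤ Var(Ȳ)/(3.28)² = 89.83/(929·3.28²) = 0.0090.

0.009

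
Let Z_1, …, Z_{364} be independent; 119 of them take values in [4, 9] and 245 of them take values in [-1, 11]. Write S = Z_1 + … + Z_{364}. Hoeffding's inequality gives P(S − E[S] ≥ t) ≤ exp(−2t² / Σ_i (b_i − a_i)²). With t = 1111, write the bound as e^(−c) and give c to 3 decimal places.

64.531

Σ(b_i − a_i)² = 119·5² + 245·12² = 38255.
c = 2t² / 38255 = 2·1111² / 38255 = 64.5312.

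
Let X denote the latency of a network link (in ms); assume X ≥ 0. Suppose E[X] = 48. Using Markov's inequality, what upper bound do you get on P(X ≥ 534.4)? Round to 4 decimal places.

0.0898

Markov's inequality: for a non-negative random variable, P(X ≥ a) ≤ E[X]/a.
Here E[X] = 48 and a = 534.4, so the bound is 48/534.4 = 0.0898.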